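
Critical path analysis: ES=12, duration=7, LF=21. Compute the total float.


EF = ES + duration = 12 + 7 = 19
LS = LF - duration = 21 - 7 = 14
Total Float = LF - EF = 21 - 19
(or LS - ES = 14 - 12)
= 2


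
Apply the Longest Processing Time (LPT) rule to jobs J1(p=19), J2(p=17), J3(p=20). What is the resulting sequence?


LPT: sort by longest processing time first
  J3: p=20
  J1: p=19
  J2: p=17
Order: J3 → J1 → J2


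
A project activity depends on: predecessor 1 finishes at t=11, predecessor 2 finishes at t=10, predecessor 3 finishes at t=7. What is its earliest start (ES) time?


ES = max of all predecessor completion times
Predecessors: [11, 10, 7]
ES = max(11, 10, 7)
= 11


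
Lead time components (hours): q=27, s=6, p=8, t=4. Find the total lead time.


Lead time = queue + setup + processing + transit
= 27 + 6 + 8 + 4
= 45 hours


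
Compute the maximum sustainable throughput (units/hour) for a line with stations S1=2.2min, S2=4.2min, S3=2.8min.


Bottleneck = longest station time
Station times: [2.2, 4.2, 2.8]
Max = 4.2 min
Rate = 60 / 4.2
= 14.29 units/hour (bottleneck: 4.2min)


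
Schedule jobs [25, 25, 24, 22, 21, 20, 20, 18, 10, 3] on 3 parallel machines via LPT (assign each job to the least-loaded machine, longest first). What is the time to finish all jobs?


Jobs (LPT sorted): [25, 25, 24, 22, 21, 20, 20, 18, 10, 3]
Machines: 3
  J=25 → Machine 1 (load: 0+25=25)
  J=25 → Machine 2 (load: 0+25=25)
  J=24 → Machine 3 (load: 0+24=24)
  J=22 → Machine 3 (load: 24+22=46)
  J=21 → Machine 1 (load: 25+21=46)
  J=20 → Machine 2 (load: 25+20=45)
  J=20 → Machine 2 (load: 45+20=65)
  J=18 → Machine 1 (load: 46+18=64)
  J=10 → Machine 3 (load: 46+10=56)
  J=3 → Machine 3 (load: 56+3=59)
Machine loads: [64, 65, 59]
Makespan = max = 65 time units


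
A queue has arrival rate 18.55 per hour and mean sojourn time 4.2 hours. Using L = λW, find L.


Little's law: L = λ × W
= 18.55 × 4.2
= 77.91


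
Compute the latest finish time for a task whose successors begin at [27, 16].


LF = min of all successor start times
Successors start at: [27, 16]
LF = min(27, 16)
= 16


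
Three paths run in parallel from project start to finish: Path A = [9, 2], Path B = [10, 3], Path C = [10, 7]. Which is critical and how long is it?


Path A: 9 + 2 = 11
Path B: 10 + 3 = 13
Path C: 10 + 7 = 17
Critical path = longest = max(11, 13, 17)
= 17 (Path C)


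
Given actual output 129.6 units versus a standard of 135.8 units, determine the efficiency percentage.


Efficiency = (actual / standard) × 100
= (129.6 / 135.8) × 100
= 95.4%


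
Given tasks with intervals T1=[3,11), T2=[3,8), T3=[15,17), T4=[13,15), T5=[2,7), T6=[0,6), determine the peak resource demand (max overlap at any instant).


Check each time point for overlaps:
  t=3: 4 tasks active (T1, T2, T5, T6)
Max concurrent = 4


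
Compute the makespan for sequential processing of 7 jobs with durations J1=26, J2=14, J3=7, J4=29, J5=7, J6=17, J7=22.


Sequential makespan: sum all processing times
= 26 + 14 + 7 + 29 + 7 + 17 + 22
= 122 time units


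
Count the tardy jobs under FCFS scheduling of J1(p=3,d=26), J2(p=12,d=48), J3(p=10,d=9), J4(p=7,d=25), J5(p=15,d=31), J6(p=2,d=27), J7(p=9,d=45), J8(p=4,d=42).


Completion vs due date:
  J1: C=3, d=26 → on time
  J2: C=15, d=48 → on time
  J3: C=25, d=9 → TARDY
  J4: C=32, d=25 → TARDY
  J5: C=47, d=31 → TARDY
  J6: C=49, d=27 → TARDY
  J7: C=58, d=45 → TARDY
  J8: C=62, d=42 → TARDY
Tardy jobs: J3, J4, J5, J6, J7, J8
Count = 6


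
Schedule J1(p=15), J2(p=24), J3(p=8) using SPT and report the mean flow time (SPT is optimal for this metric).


SPT order: J3 → J1 → J2
Completion times:
  J3: C=8
  J1: C=23
  J2: C=47
Sum = 78, n = 3
Mean flow = 78/3
= 26.00


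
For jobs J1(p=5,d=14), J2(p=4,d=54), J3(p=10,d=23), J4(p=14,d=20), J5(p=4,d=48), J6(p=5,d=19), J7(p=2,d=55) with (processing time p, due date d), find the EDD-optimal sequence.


EDD: sort by earliest due date
  J1: d=14, p=5
  J6: d=19, p=5
  J4: d=20, p=14
  J3: d=23, p=10
  J5: d=48, p=4
  J2: d=54, p=4
  J7: d=55, p=2
Order: J1 → J6 → J4 → J3 → J5 → J2 → J7


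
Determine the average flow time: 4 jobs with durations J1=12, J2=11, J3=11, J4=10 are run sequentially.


Completion times:
  J1: completes at 12
  J2: completes at 23
  J3: completes at 34
  J4: completes at 44
Sum = 113
Average = 113/4
= 28.25


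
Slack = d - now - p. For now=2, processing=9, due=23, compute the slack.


Slack = due - current_time - processing
= 23 - 2 - 9
= 12


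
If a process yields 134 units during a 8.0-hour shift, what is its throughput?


Throughput = units / time
= 134 / 8.0
= 16.8 units/hour


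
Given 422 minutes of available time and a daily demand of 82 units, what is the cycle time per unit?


Cycle time = available time / demand
= 422 / 82
= 5.15 min/unit


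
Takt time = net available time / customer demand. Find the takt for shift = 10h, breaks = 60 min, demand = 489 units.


Available = 10×60 - 60 = 540 min
Takt time = 540 / 489
= 1.10 min/unit


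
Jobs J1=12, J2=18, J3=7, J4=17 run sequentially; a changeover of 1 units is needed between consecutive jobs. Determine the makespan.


Makespan = Σ processing + (n-1) × setup
= (12 + 18 + 7 + 17) + (4-1)×1
= 54 + 3
= 57 time units


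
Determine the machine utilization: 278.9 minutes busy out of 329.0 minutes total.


Utilization = busy / total × 100
= 278.9 / 329.0 × 100
= 84.8%


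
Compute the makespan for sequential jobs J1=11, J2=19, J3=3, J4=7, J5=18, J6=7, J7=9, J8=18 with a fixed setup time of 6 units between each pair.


Makespan = Σ processing + (n-1) × setup
= (11 + 19 + 3 + 7 + 18 + 7 + 9 + 18) + (8-1)×6
= 92 + 42
= 134 time units


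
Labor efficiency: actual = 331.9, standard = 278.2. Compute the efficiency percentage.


Efficiency = (actual / standard) × 100
= (331.9 / 278.2) × 100
= 119.3%


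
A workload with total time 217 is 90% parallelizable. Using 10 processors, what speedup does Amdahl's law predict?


Amdahl's law: T_p = T × ((1-p) + p/N)
= 217 × ((1-0.9) + 0.9/10)
= 217 × (0.10 + 0.0900)
= 217 × 0.1900
= 41.23
Speedup = 217/41.23
= 5.26×


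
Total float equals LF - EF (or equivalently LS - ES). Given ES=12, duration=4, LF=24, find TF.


EF = ES + duration = 12 + 4 = 16
LS = LF - duration = 24 - 4 = 20
Total Float = LF - EF = 24 - 16
(or LS - ES = 20 - 12)
= 8


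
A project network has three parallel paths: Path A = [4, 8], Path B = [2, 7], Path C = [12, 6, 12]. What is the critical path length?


Path A: 4 + 8 = 12
Path B: 2 + 7 = 9
Path C: 12 + 6 + 12 = 30
Critical path = longest = max(12, 9, 30)
= 30 (Path C)


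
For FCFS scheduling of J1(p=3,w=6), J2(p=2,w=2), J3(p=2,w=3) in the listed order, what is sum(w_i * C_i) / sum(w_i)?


Completion times:
  J1: C=3, w×C=6×3=18
  J2: C=5, w×C=2×5=10
  J3: C=7, w×C=3×7=21
Sum w×C = 49
Sum w = 11
Weighted avg = 49/11
= 4.45


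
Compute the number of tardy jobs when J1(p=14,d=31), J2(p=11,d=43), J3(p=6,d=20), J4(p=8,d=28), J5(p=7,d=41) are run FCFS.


Completion vs due date:
  J1: C=14, d=31 → on time
  J2: C=25, d=43 → on time
  J3: C=31, d=20 → TARDY
  J4: C=39, d=28 → TARDY
  J5: C=46, d=41 → TARDY
Tardy jobs: J3, J4, J5
Count = 3


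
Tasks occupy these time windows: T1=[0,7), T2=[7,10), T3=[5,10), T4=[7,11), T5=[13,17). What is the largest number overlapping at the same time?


Check each time point for overlaps:
  t=7: 3 tasks active (T2, T3, T4)
Max concurrent = 3


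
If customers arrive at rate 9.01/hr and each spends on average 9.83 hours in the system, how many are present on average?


Little's law: L = λ × W
= 9.01 × 9.83
= 88.57


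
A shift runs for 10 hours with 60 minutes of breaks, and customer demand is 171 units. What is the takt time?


Available = 10×60 - 60 = 540 min
Takt time = 540 / 171
= 3.16 min/unit


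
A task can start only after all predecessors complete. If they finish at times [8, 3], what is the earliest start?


ES = max of all predecessor completion times
Predecessors: [8, 3]
ES = max(8, 3)
= 8


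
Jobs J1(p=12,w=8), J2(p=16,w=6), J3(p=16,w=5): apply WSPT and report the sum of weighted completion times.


WSPT order (by p/w): J1 → J2 → J3
  J1: C=12, w·C=8×12=96
  J2: C=28, w·C=6×28=168
  J3: C=44, w·C=5×44=220
Σ w·C = 484
= 484


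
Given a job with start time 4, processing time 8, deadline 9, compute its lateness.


Completion = 4 + 8 = 12
Lateness = C - d = 12 - 9
= 3


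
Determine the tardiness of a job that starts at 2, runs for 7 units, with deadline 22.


Completion = start + processing = 2 + 7 = 9
Tardiness = max(0, C - d) = max(0, 9 - 22)
= max(0, -13)
= 0


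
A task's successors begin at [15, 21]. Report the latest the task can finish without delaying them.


LF = min of all successor start times
Successors start at: [15, 21]
LF = min(15, 21)
= 15


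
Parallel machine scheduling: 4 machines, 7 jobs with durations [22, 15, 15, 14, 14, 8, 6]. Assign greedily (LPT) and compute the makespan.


Jobs (LPT sorted): [22, 15, 15, 14, 14, 8, 6]
Machines: 4
  J=22 → Machine 1 (load: 0+22=22)
  J=15 → Machine 2 (load: 0+15=15)
  J=15 → Machine 3 (load: 0+15=15)
  J=14 → Machine 4 (load: 0+14=14)
  J=14 → Machine 4 (load: 14+14=28)
  J=8 → Machine 2 (load: 15+8=23)
  J=6 → Machine 3 (load: 15+6=21)
Machine loads: [22, 23, 21, 28]
Makespan = max = 28 time units


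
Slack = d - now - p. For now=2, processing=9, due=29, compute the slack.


Slack = due - current_time - processing
= 29 - 2 - 9
= 18


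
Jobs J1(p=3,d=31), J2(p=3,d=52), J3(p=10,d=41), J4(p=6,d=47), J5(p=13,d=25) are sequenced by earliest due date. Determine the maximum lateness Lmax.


EDD order: J5 → J1 → J3 → J4 → J2
Completion and lateness:
  J5: C=13, d=25, L=13-25=-12
  J1: C=16, d=31, L=16-31=-15
  J3: C=26, d=41, L=26-41=-15
  J4: C=32, d=47, L=32-47=-15
  J2: C=35, d=52, L=35-52=-17
Lmax = max(-12, -15, -15, -15, -17)
= -12


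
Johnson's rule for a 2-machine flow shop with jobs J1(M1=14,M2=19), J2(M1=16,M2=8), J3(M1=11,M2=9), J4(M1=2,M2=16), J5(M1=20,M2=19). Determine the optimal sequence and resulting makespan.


Johnson's rule:
Group 1 (M1≤M2, sort by M1): ['J4', 'J1']
Group 2 (M1>M2, sort desc M2): ['J5', 'J3', 'J2']
Sequence: J4 → J1 → J5 → J3 → J2
Makespan calculation:
  J4: M1 done=2, M2 done=18
  J1: M1 done=16, M2 done=37
  J5: M1 done=36, M2 done=56
  J3: M1 done=47, M2 done=65
  J2: M1 done=63, M2 done=73
= Sequence: J4 → J1 → J5 → J3 → J2, Makespan: 73


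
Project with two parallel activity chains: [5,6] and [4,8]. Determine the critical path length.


Path A: 5 + 6 = 11
Path B: 4 + 8 = 12
Critical path = longest = max(11, 12)
= 12 (Path B)


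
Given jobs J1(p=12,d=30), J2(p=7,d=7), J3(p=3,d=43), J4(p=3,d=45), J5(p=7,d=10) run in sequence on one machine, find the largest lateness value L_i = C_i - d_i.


Lateness per job (L = C - d):
  J1: C=12, d=30, L=-18
  J2: C=19, d=7, L=12
  J3: C=22, d=43, L=-21
  J4: C=25, d=45, L=-20
  J5: C=32, d=10, L=22
Lmax = max(-18, 12, -21, -20, 22)
= 22


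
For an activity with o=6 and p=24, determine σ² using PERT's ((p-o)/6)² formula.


σ² = ((p - o) / 6)² = (p - o)² / 36
= (24 - 6)² / 36
= 18² / 36
= 324 / 36
= 9.0000


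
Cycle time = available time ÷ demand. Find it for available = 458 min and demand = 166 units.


Cycle time = available time / demand
= 458 / 166
= 2.76 min/unit


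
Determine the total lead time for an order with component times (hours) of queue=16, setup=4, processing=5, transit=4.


Lead time = queue + setup + processing + transit
= 16 + 4 + 5 + 4
= 29 hours


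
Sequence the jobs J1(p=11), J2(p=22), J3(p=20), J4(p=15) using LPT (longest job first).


LPT: sort by longest processing time first
  J2: p=22
  J3: p=20
  J4: p=15
  J1: p=11
Order: J2 → J3 → J4 → J1


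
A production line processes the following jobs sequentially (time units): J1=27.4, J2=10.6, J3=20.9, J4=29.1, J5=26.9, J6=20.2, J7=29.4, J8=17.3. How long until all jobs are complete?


Sequential makespan: sum all processing times
= 27.4 + 10.6 + 20.9 + 29.1 + 26.9 + 20.2 + 29.4 + 17.3
= 181.8 time units


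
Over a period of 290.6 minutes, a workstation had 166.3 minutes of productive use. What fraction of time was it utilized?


Utilization = busy / total × 100
= 166.3 / 290.6 × 100
= 57.2%


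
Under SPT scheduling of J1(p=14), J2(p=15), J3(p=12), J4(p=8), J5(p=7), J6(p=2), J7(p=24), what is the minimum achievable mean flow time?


SPT order: J6 → J5 → J4 → J3 → J1 → J2 → J7
Completion times:
  J6: C=2
  J5: C=9
  J4: C=17
  J3: C=29
  J1: C=43
  J2: C=58
  J7: C=82
Sum = 240, n = 7
Mean flow = 240/7
= 34.29


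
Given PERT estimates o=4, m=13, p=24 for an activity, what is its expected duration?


te = (o + 4m + p) / 6
= (4 + 4×13 + 24) / 6
= (4 + 52 + 24) / 6
= 80 / 6
= 13.33


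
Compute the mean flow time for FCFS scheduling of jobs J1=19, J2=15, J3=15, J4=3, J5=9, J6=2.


Completion times:
  J1: completes at 19
  J2: completes at 34
  J3: completes at 49
  J4: completes at 52
  J5: completes at 61
  J6: completes at 63
Sum = 278
Average = 278/6
= 46.33


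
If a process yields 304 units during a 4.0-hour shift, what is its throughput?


Throughput = units / time
= 304 / 4.0
= 76.0 units/hour


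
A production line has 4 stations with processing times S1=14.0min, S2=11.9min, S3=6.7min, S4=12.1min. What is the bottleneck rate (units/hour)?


Bottleneck = longest station time
Station times: [14.0, 11.9, 6.7, 12.1]
Max = 14.0 min
Rate = 60 / 14.0
= 4.29 units/hour (bottleneck: 14.0min)


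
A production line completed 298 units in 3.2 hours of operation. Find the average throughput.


Throughput = units / time
= 298 / 3.2
= 93.1 units/hour


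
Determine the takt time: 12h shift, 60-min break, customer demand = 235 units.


Available = 12×60 - 60 = 660 min
Takt time = 660 / 235
= 2.81 min/unit


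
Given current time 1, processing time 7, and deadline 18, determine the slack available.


Slack = due - current_time - processing
= 18 - 1 - 7
= 10


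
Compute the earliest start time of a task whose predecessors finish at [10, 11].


ES = max of all predecessor completion times
Predecessors: [10, 11]
ES = max(10, 11)
= 11


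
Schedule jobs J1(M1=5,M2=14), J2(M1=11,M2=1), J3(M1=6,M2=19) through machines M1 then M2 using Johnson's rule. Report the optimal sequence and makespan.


Johnson's rule:
Group 1 (M1≤M2, sort by M1): ['J1', 'J3']
Group 2 (M1>M2, sort desc M2): ['J2']
Sequence: J1 → J3 → J2
Makespan calculation:
  J1: M1 done=5, M2 done=19
  J3: M1 done=11, M2 done=38
  J2: M1 done=22, M2 done=39
= Sequence: J1 → J3 → J2, Makespan: 39


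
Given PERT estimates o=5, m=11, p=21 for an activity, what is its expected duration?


te = (o + 4m + p) / 6
= (5 + 4×11 + 21) / 6
= (5 + 44 + 21) / 6
= 70 / 6
= 11.67


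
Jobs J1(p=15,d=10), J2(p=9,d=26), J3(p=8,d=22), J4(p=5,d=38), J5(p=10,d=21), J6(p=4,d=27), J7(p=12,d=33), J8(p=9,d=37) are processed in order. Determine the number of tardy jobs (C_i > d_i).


Completion vs due date:
  J1: C=15, d=10 → TARDY
  J2: C=24, d=26 → on time
  J3: C=32, d=22 → TARDY
  J4: C=37, d=38 → on time
  J5: C=47, d=21 → TARDY
  J6: C=51, d=27 → TARDY
  J7: C=63, d=33 → TARDY
  J8: C=72, d=37 → TARDY
Tardy jobs: J1, J3, J5, J6, J7, J8
Count = 6


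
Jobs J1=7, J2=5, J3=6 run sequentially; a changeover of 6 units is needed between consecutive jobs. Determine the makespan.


Makespan = Σ processing + (n-1) × setup
= (7 + 5 + 6) + (3-1)×6
= 18 + 12
= 30 time units


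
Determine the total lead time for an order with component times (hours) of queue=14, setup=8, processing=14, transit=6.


Lead time = queue + setup + processing + transit
= 14 + 8 + 14 + 6
= 42 hours


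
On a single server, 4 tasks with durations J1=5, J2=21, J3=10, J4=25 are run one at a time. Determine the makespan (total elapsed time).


Sequential makespan: sum all processing times
= 5 + 21 + 10 + 25
= 61 time units


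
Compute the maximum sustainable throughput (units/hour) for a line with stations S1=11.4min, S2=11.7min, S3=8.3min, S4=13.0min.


Bottleneck = longest station time
Station times: [11.4, 11.7, 8.3, 13.0]
Max = 13.0 min
Rate = 60 / 13.0
= 4.62 units/hour (bottleneck: 13.0min)


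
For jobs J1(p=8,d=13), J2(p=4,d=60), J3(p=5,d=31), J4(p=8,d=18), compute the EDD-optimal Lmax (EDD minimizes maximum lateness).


EDD order: J1 → J4 → J3 → J2
Completion and lateness:
  J1: C=8, d=13, L=8-13=-5
  J4: C=16, d=18, L=16-18=-2
  J3: C=21, d=31, L=21-31=-10
  J2: C=25, d=60, L=25-60=-35
Lmax = max(-5, -2, -10, -35)
= -2


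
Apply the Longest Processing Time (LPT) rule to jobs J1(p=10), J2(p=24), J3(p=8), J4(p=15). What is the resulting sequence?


LPT: sort by longest processing time first
  J2: p=24
  J4: p=15
  J1: p=10
  J3: p=8
Order: J2 → J4 → J1 → J3


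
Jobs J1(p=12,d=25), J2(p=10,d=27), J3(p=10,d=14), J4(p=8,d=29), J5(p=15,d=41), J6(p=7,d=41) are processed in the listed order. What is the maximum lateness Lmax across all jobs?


Lateness per job (L = C - d):
  J1: C=12, d=25, L=-13
  J2: C=22, d=27, L=-5
  J3: C=32, d=14, L=18
  J4: C=40, d=29, L=11
  J5: C=55, d=41, L=14
  J6: C=62, d=41, L=21
Lmax = max(-13, -5, 18, 11, 14, 21)
= 21


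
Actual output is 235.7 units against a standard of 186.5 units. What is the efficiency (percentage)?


Efficiency = (actual / standard) × 100
= (235.7 / 186.5) × 100
= 126.4%


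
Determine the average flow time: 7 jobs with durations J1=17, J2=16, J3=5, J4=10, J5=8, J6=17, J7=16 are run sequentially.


Completion times:
  J1: completes at 17
  J2: completes at 33
  J3: completes at 38
  J4: completes at 48
  J5: completes at 56
  J6: completes at 73
  J7: completes at 89
Sum = 354
Average = 354/7
= 50.57


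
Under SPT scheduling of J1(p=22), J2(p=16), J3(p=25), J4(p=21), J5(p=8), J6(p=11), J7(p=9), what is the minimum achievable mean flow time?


SPT order: J5 → J7 → J6 → J2 → J4 → J1 → J3
Completion times:
  J5: C=8
  J7: C=17
  J6: C=28
  J2: C=44
  J4: C=65
  J1: C=87
  J3: C=112
Sum = 361, n = 7
Mean flow = 361/7
= 51.57


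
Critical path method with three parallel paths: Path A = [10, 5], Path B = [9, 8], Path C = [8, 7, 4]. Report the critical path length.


Path A: 10 + 5 = 15
Path B: 9 + 8 = 17
Path C: 8 + 7 + 4 = 19
Critical path = longest = max(15, 17, 19)
= 19 (Path C)


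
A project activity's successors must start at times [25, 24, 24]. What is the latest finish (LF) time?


LF = min of all successor start times
Successors start at: [25, 24, 24]
LF = min(25, 24, 24)
= 24


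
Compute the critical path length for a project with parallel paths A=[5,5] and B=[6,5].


Path A: 5 + 5 = 10
Path B: 6 + 5 = 11
Critical path = longest = max(10, 11)
= 11 (Path B)


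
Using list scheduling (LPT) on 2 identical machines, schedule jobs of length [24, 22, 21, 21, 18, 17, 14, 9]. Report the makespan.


Jobs (LPT sorted): [24, 22, 21, 21, 18, 17, 14, 9]
Machines: 2
  J=24 → Machine 1 (load: 0+24=24)
  J=22 → Machine 2 (load: 0+22=22)
  J=21 → Machine 2 (load: 22+21=43)
  J=21 → Machine 1 (load: 24+21=45)
  J=18 → Machine 2 (load: 43+18=61)
  J=17 → Machine 1 (load: 45+17=62)
  J=14 → Machine 2 (load: 61+14=75)
  J=9 → Machine 1 (load: 62+9=71)
Machine loads: [71, 75]
Makespan = max = 75 time units


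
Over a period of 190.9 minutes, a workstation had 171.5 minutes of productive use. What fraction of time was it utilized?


Utilization = busy / total × 100
= 171.5 / 190.9 × 100
= 89.8%


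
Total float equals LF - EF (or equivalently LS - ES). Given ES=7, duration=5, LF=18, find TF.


EF = ES + duration = 7 + 5 = 12
LS = LF - duration = 18 - 5 = 13
Total Float = LF - EF = 18 - 12
(or LS - ES = 13 - 7)
= 6


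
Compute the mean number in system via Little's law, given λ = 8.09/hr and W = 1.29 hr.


Little's law: L = λ × W
= 8.09 × 1.29
= 10.44


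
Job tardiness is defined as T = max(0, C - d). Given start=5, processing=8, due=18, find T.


Completion = start + processing = 5 + 8 = 13
Tardiness = max(0, C - d) = max(0, 13 - 18)
= max(0, -5)
= 0


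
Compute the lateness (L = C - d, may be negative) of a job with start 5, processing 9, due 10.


Completion = 5 + 9 = 14
Lateness = C - d = 14 - 10
= 4


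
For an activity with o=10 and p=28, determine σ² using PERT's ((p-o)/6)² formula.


σ² = ((p - o) / 6)² = (p - o)² / 36
= (28 - 10)² / 36
= 18² / 36
= 324 / 36
= 9.0000


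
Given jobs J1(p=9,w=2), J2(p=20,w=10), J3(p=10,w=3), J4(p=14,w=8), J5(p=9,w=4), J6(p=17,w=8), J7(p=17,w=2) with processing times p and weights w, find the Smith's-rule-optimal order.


WSPT (Smith's rule): sort by p/w ascending
  J4: p/w = 14/8 = 1.750
  J2: p/w = 20/10 = 2.000
  J6: p/w = 17/8 = 2.125
  J5: p/w = 9/4 = 2.250
  J3: p/w = 10/3 = 3.333
  J1: p/w = 9/2 = 4.500
  J7: p/w = 17/2 = 8.500
Order: J4 → J2 → J6 → J5 → J3 → J1 → J7


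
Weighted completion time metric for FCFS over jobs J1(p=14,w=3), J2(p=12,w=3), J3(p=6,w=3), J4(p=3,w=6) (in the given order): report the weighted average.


Completion times:
  J1: C=14, w×C=3×14=42
  J2: C=26, w×C=3×26=78
  J3: C=32, w×C=3×32=96
  J4: C=35, w×C=6×35=210
Sum w×C = 426
Sum w = 15
Weighted avg = 426/15
= 28.40


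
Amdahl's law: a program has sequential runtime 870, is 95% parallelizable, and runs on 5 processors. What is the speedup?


Amdahl's law: T_p = T × ((1-p) + p/N)
= 870 × ((1-0.95) + 0.95/5)
= 870 × (0.05 + 0.1900)
= 870 × 0.2400
= 208.80
Speedup = 870/208.80
= 4.17×


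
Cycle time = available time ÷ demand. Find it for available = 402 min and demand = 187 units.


Cycle time = available time / demand
= 402 / 187
= 2.15 min/unit


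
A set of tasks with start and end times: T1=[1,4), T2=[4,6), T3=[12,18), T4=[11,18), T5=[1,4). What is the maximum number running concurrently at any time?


Check each time point for overlaps:
  t=1: 2 tasks active (T1, T5)
Max concurrent = 2


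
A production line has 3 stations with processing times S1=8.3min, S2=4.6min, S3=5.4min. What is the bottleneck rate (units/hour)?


Bottleneck = longest station time
Station times: [8.3, 4.6, 5.4]
Max = 8.3 min
Rate = 60 / 8.3
= 7.23 units/hour (bottleneck: 8.3min)


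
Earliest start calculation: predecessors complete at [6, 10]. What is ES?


ES = max of all predecessor completion times
Predecessors: [6, 10]
ES = max(6, 10)
= 10


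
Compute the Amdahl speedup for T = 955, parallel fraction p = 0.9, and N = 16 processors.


Amdahl's law: T_p = T × ((1-p) + p/N)
= 955 × ((1-0.9) + 0.9/16)
= 955 × (0.10 + 0.0563)
= 955 × 0.1562
= 149.22
Speedup = 955/149.22
= 6.40×


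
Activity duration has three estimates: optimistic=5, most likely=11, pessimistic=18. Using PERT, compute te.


te = (o + 4m + p) / 6
= (5 + 4×11 + 18) / 6
= (5 + 44 + 18) / 6
= 67 / 6
= 11.17


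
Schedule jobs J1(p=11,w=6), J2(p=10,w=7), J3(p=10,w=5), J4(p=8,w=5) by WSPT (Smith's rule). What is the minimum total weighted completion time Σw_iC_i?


WSPT order (by p/w): J2 → J4 → J1 → J3
  J2: C=10, w·C=7×10=70
  J4: C=18, w·C=5×18=90
  J1: C=29, w·C=6×29=174
  J3: C=39, w·C=5×39=195
Σ w·C = 529
= 529


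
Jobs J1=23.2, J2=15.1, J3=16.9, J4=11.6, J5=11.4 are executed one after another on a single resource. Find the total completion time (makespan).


Sequential makespan: sum all processing times
= 23.2 + 15.1 + 16.9 + 11.6 + 11.4
= 78.2 time units


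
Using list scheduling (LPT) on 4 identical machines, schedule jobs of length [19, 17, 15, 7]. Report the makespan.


Jobs (LPT sorted): [19, 17, 15, 7]
Machines: 4
  J=19 → Machine 1 (load: 0+19=19)
  J=17 → Machine 2 (load: 0+17=17)
  J=15 → Machine 3 (load: 0+15=15)
  J=7 → Machine 4 (load: 0+7=7)
Machine loads: [19, 17, 15, 7]
Makespan = max = 19 time units


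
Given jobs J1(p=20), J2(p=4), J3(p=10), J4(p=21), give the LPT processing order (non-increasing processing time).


LPT: sort by longest processing time first
  J4: p=21
  J1: p=20
  J3: p=10
  J2: p=4
Order: J4 → J1 → J3 → J2


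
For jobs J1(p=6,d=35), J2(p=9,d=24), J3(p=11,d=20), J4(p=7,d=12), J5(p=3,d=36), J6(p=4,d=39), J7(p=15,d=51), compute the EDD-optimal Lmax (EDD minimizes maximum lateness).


EDD order: J4 → J3 → J2 → J1 → J5 → J6 → J7
Completion and lateness:
  J4: C=7, d=12, L=7-12=-5
  J3: C=18, d=20, L=18-20=-2
  J2: C=27, d=24, L=27-24=3
  J1: C=33, d=35, L=33-35=-2
  J5: C=36, d=36, L=36-36=0
  J6: C=40, d=39, L=40-39=1
  J7: C=55, d=51, L=55-51=4
Lmax = max(-5, -2, 3, -2, 0, 1, 4)
= 4


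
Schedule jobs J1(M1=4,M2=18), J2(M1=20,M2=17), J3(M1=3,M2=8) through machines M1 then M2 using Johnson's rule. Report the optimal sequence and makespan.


Johnson's rule:
Group 1 (M1≤M2, sort by M1): ['J3', 'J1']
Group 2 (M1>M2, sort desc M2): ['J2']
Sequence: J3 → J1 → J2
Makespan calculation:
  J3: M1 done=3, M2 done=11
  J1: M1 done=7, M2 done=29
  J2: M1 done=27, M2 done=46
= Sequence: J3 → J1 → J2, Makespan: 46


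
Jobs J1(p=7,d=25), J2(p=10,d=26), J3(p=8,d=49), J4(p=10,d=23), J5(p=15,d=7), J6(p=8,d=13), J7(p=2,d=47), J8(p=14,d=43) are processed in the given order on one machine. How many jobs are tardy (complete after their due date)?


Completion vs due date:
  J1: C=7, d=25 → on time
  J2: C=17, d=26 → on time
  J3: C=25, d=49 → on time
  J4: C=35, d=23 → TARDY
  J5: C=50, d=7 → TARDY
  J6: C=58, d=13 → TARDY
  J7: C=60, d=47 → TARDY
  J8: C=74, d=43 → TARDY
Tardy jobs: J4, J5, J6, J7, J8
Count = 5


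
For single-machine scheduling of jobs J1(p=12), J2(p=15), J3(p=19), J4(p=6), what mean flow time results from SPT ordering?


SPT order: J4 → J1 → J2 → J3
Completion times:
  J4: C=6
  J1: C=18
  J2: C=33
  J3: C=52
Sum = 109, n = 4
Mean flow = 109/4
= 27.25


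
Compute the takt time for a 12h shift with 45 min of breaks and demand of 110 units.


Available = 12×60 - 45 = 675 min
Takt time = 675 / 110
= 6.14 min/unit


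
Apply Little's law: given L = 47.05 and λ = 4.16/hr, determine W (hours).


Little's law: L = λW → W = L / λ
= 47.05 / 4.16
= 11.31 hours


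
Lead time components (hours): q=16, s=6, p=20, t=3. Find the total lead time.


Lead time = queue + setup + processing + transit
= 16 + 6 + 20 + 3
= 45 hours


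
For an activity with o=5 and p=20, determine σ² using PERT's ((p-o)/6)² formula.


σ² = ((p - o) / 6)² = (p - o)² / 36
= (20 - 5)² / 36
= 15² / 36
= 225 / 36
= 6.2500


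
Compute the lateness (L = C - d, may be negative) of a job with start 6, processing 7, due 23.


Completion = 6 + 7 = 13
Lateness = C - d = 13 - 23
= -10


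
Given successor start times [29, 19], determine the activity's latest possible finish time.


LF = min of all successor start times
Successors start at: [29, 19]
LF = min(29, 19)
= 19


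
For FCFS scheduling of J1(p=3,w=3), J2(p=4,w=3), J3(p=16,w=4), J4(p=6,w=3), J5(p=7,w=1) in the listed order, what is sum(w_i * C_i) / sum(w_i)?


Completion times:
  J1: C=3, w×C=3×3=9
  J2: C=7, w×C=3×7=21
  J3: C=23, w×C=4×23=92
  J4: C=29, w×C=3×29=87
  J5: C=36, w×C=1×36=36
Sum w×C = 245
Sum w = 14
Weighted avg = 245/14
= 17.50


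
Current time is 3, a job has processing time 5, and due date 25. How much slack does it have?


Slack = due - current_time - processing
= 25 - 3 - 5
= 17


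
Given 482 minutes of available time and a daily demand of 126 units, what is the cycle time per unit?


Cycle time = available time / demand
= 482 / 126
= 3.83 min/unit


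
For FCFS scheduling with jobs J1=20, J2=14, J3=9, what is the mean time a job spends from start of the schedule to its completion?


Completion times:
  J1: completes at 20
  J2: completes at 34
  J3: completes at 43
Sum = 97
Average = 97/3
= 32.33


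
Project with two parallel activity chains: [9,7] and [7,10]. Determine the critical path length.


Path A: 9 + 7 = 16
Path B: 7 + 10 = 17
Critical path = longest = max(16, 17)
= 17 (Path B)


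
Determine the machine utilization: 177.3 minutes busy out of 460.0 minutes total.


Utilization = busy / total × 100
= 177.3 / 460.0 × 100
= 38.5%


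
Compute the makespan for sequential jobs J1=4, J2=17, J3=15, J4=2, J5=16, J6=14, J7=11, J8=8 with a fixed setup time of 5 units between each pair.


Makespan = Σ processing + (n-1) × setup
= (4 + 17 + 15 + 2 + 16 + 14 + 11 + 8) + (8-1)×5
= 87 + 35
= 122 time units


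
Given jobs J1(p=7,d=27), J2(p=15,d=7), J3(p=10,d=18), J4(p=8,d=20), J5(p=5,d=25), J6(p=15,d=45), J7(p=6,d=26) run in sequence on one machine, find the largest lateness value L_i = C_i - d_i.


Lateness per job (L = C - d):
  J1: C=7, d=27, L=-20
  J2: C=22, d=7, L=15
  J3: C=32, d=18, L=14
  J4: C=40, d=20, L=20
  J5: C=45, d=25, L=20
  J6: C=60, d=45, L=15
  J7: C=66, d=26, L=40
Lmax = max(-20, 15, 14, 20, 20, 15, 40)
= 40


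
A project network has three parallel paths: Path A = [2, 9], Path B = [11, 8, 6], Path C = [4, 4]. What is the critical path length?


Path A: 2 + 9 = 11
Path B: 11 + 8 + 6 = 25
Path C: 4 + 4 = 8
Critical path = longest = max(11, 25, 8)
= 25 (Path B)


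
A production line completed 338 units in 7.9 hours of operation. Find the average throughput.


Throughput = units / time
= 338 / 7.9
= 42.8 units/hour


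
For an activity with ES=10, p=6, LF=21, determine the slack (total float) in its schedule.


EF = ES + duration = 10 + 6 = 16
LS = LF - duration = 21 - 6 = 15
Total Float = LF - EF = 21 - 16
(or LS - ES = 15 - 10)
= 5


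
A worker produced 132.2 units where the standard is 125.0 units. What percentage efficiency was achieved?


Efficiency = (actual / standard) × 100
= (132.2 / 125.0) × 100
= 105.8%


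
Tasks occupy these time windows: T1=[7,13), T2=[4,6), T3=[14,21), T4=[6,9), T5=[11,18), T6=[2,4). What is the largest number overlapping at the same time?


Check each time point for overlaps:
  t=7: 2 tasks active (T1, T4)
Max concurrent = 2


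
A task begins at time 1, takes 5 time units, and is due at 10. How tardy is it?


Completion = start + processing = 1 + 5 = 6
Tardiness = max(0, C - d) = max(0, 6 - 10)
= max(0, -4)
= 0


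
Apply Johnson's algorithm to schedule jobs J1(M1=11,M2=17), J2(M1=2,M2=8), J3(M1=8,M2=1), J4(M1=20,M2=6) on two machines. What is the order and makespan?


Johnson's rule:
Group 1 (M1≤M2, sort by M1): ['J2', 'J1']
Group 2 (M1>M2, sort desc M2): ['J4', 'J3']
Sequence: J2 → J1 → J4 → J3
Makespan calculation:
  J2: M1 done=2, M2 done=10
  J1: M1 done=13, M2 done=30
  J4: M1 done=33, M2 done=39
  J3: M1 done=41, M2 done=42
= Sequence: J2 → J1 → J4 → J3, Makespan: 42


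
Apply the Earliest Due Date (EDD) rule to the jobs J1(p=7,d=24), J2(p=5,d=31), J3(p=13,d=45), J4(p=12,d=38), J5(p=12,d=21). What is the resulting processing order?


EDD: sort by earliest due date
  J5: d=21, p=12
  J1: d=24, p=7
  J2: d=31, p=5
  J4: d=38, p=12
  J3: d=45, p=13
Order: J5 → J1 → J2 → J4 → J3


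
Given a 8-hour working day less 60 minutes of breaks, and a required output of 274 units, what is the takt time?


Available = 8×60 - 60 = 420 min
Takt time = 420 / 274
= 1.53 min/unit


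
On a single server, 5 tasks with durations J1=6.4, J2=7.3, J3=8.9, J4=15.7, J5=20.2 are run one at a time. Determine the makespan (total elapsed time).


Sequential makespan: sum all processing times
= 6.4 + 7.3 + 8.9 + 15.7 + 20.2
= 58.5 time units


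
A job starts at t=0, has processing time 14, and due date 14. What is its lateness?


Completion = 0 + 14 = 14
Lateness = C - d = 14 - 14
= 0


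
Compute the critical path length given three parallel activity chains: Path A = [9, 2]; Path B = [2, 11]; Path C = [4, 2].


Path A: 9 + 2 = 11
Path B: 2 + 11 = 13
Path C: 4 + 2 = 6
Critical path = longest = max(11, 13, 6)
= 13 (Path B)


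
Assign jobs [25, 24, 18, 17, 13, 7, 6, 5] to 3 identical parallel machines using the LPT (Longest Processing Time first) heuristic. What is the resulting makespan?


Jobs (LPT sorted): [25, 24, 18, 17, 13, 7, 6, 5]
Machines: 3
  J=25 → Machine 1 (load: 0+25=25)
  J=24 → Machine 2 (load: 0+24=24)
  J=18 → Machine 3 (load: 0+18=18)
  J=17 → Machine 3 (load: 18+17=35)
  J=13 → Machine 2 (load: 24+13=37)
  J=7 → Machine 1 (load: 25+7=32)
  J=6 → Machine 1 (load: 32+6=38)
  J=5 → Machine 3 (load: 35+5=40)
Machine loads: [38, 37, 40]
Makespan = max = 40 time units


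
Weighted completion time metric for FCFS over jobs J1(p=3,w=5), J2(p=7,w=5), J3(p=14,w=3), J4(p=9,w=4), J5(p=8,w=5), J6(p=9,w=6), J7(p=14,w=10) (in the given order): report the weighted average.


Completion times:
  J1: C=3, w×C=5×3=15
  J2: C=10, w×C=5×10=50
  J3: C=24, w×C=3×24=72
  J4: C=33, w×C=4×33=132
  J5: C=41, w×C=5×41=205
  J6: C=50, w×C=6×50=300
  J7: C=64, w×C=10×64=640
Sum w×C = 1414
Sum w = 38
Weighted avg = 1414/38
= 37.21


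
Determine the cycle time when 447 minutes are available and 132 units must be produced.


Cycle time = available time / demand
= 447 / 132
= 3.39 min/unit


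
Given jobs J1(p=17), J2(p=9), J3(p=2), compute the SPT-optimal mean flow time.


SPT order: J3 → J2 → J1
Completion times:
  J3: C=2
  J2: C=11
  J1: C=28
Sum = 41, n = 3
Mean flow = 41/3
= 13.67


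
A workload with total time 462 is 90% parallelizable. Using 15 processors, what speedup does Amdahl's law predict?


Amdahl's law: T_p = T × ((1-p) + p/N)
= 462 × ((1-0.9) + 0.9/15)
= 462 × (0.10 + 0.0600)
= 462 × 0.1600
= 73.92
Speedup = 462/73.92
= 6.25×


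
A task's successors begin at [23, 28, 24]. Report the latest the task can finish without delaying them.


LF = min of all successor start times
Successors start at: [23, 28, 24]
LF = min(23, 28, 24)
= 23


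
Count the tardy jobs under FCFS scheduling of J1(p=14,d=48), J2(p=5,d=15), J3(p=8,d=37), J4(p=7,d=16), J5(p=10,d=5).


Completion vs due date:
  J1: C=14, d=48 → on time
  J2: C=19, d=15 → TARDY
  J3: C=27, d=37 → on time
  J4: C=34, d=16 → TARDY
  J5: C=44, d=5 → TARDY
Tardy jobs: J2, J4, J5
Count = 3


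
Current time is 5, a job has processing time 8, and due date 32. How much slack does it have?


Slack = due - current_time - processing
= 32 - 5 - 8
= 19


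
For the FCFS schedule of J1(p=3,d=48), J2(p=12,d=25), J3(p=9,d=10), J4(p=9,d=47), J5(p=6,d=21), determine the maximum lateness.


Lateness per job (L = C - d):
  J1: C=3, d=48, L=-45
  J2: C=15, d=25, L=-10
  J3: C=24, d=10, L=14
  J4: C=33, d=47, L=-14
  J5: C=39, d=21, L=18
Lmax = max(-45, -10, 14, -14, 18)
= 18


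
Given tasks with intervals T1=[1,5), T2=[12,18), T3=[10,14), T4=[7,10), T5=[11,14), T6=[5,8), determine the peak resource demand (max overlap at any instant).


Check each time point for overlaps:
  t=12: 3 tasks active (T2, T3, T5)
Max concurrent = 3


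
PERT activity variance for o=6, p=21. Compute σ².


σ² = ((p - o) / 6)² = (p - o)² / 36
= (21 - 6)² / 36
= 15² / 36
= 225 / 36
= 6.2500


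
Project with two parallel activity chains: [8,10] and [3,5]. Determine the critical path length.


Path A: 8 + 10 = 18
Path B: 3 + 5 = 8
Critical path = longest = max(18, 8)
= 18 (Path A)


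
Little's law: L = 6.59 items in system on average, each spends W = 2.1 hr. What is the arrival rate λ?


Little's law: L = λW → λ = L / W
= 6.59 / 2.1
= 3.14 per hour


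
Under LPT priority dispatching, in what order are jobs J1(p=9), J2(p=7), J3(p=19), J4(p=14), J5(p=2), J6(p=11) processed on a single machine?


LPT: sort by longest processing time first
  J3: p=19
  J4: p=14
  J6: p=11
  J1: p=9
  J2: p=7
  J5: p=2
Order: J3 → J4 → J6 → J1 → J2 → J5


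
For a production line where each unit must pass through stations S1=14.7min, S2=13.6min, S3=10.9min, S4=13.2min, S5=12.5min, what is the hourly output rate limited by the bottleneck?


Bottleneck = longest station time
Station times: [14.7, 13.6, 10.9, 13.2, 12.5]
Max = 14.7 min
Rate = 60 / 14.7
= 4.08 units/hour (bottleneck: 14.7min)


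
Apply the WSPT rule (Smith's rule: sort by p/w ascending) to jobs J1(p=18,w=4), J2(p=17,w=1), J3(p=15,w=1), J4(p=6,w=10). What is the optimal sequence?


WSPT (Smith's rule): sort by p/w ascending
  J4: p/w = 6/10 = 0.600
  J1: p/w = 18/4 = 4.500
  J3: p/w = 15/1 = 15.000
  J2: p/w = 17/1 = 17.000
Order: J4 → J1 → J3 → J2


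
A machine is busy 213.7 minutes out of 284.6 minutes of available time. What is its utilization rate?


Utilization = busy / total × 100
= 213.7 / 284.6 × 100
= 75.1%


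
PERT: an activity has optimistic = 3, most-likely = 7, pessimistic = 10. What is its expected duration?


te = (o + 4m + p) / 6
= (3 + 4×7 + 10) / 6
= (3 + 28 + 10) / 6
= 41 / 6
= 6.83


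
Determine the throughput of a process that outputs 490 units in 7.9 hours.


Throughput = units / time
= 490 / 7.9
= 62.0 units/hour


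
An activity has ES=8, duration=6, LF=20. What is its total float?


EF = ES + duration = 8 + 6 = 14
LS = LF - duration = 20 - 6 = 14
Total Float = LF - EF = 20 - 14
(or LS - ES = 14 - 8)
= 6


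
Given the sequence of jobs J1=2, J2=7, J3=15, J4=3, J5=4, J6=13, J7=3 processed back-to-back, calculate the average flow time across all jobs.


Completion times:
  J1: completes at 2
  J2: completes at 9
  J3: completes at 24
  J4: completes at 27
  J5: completes at 31
  J6: completes at 44
  J7: completes at 47
Sum = 184
Average = 184/7
= 26.29


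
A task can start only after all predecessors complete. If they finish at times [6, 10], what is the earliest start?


ES = max of all predecessor completion times
Predecessors: [6, 10]
ES = max(6, 10)
= 10


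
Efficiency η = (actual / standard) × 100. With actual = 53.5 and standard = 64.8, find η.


Efficiency = (actual / standard) × 100
= (53.5 / 64.8) × 100
= 82.6%


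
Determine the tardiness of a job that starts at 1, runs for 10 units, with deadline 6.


Completion = start + processing = 1 + 10 = 11
Tardiness = max(0, C - d) = max(0, 11 - 6)
= max(0, 5)
= 5


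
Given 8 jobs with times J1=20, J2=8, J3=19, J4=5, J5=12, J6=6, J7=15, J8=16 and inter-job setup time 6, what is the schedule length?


Makespan = Σ processing + (n-1) × setup
= (20 + 8 + 19 + 5 + 12 + 6 + 15 + 16) + (8-1)×6
= 101 + 42
= 143 time units


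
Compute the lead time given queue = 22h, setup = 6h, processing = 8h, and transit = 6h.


Lead time = queue + setup + processing + transit
= 22 + 6 + 8 + 6
= 42 hours


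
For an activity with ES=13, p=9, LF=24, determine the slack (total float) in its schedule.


EF = ES + duration = 13 + 9 = 22
LS = LF - duration = 24 - 9 = 15
Total Float = LF - EF = 24 - 22
(or LS - ES = 15 - 13)
= 2


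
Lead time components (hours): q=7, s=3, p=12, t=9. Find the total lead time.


Lead time = queue + setup + processing + transit
= 7 + 3 + 12 + 9
= 31 hours


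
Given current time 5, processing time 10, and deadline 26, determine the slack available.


Slack = due - current_time - processing
= 26 - 5 - 10
= 11


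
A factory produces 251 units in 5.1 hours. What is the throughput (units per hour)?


Throughput = units / time
= 251 / 5.1
= 49.2 units/hour


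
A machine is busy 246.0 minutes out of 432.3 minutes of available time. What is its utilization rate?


Utilization = busy / total × 100
= 246.0 / 432.3 × 100
= 56.9%


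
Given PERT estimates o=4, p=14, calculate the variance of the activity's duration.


σ² = ((p - o) / 6)² = (p - o)² / 36
= (14 - 4)² / 36
= 10² / 36
= 100 / 36
= 2.7778
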